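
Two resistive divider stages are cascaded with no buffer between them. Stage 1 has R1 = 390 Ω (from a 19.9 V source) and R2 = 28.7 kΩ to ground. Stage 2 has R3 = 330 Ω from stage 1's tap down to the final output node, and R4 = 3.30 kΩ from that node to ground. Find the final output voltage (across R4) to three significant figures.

V_out ≈ 16.1 V

Stage 2 presents R3+R4 = 3630 Ω as a load on stage 1's tap.
Stage 1's lower leg becomes R2‖(R3+R4) = 3222 Ω, so V_mid = 19.9 × 3222/3612 = 17.75 V.
Stage 2 is itself unloaded: V_out = V_mid × R4/(R3+R4) = 17.75 × 3300/3630 = 16.1 V.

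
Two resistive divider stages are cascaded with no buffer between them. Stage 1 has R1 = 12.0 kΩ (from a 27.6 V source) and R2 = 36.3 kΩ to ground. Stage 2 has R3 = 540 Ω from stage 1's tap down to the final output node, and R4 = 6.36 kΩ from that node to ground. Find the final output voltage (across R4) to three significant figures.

V_out ≈ 8.29 V

Stage 2 presents R3+R4 = 6900 Ω as a load on stage 1's tap.
Stage 1's lower leg becomes R2‖(R3+R4) = 5798 Ω, so V_mid = 27.6 × 5798/17800 = 8.991 V.
Stage 2 is itself unloaded: V_out = V_mid × R4/(R3+R4) = 8.991 × 6360/6900 = 8.29 V.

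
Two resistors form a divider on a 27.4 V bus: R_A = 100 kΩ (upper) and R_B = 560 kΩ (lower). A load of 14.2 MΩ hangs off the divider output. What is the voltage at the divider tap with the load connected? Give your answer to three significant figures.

The load sits in parallel with R_B: R_B‖R_L = (560 × 14200) / (560 + 14200) = 538.8 kΩ.
V_out = 27.4 × 538.8 / (100 + 538.8) = 27.4 × 538.8/638.8 = 23.1 V.

V_out ≈ 23.1 V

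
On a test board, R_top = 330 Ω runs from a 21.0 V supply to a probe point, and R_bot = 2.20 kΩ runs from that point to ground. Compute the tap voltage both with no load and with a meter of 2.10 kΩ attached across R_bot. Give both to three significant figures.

Unloaded: 18.3 V; loaded: 16.1 V

Open-circuit: V = 21.0 × 2200/(330 + 2200) = 18.3 V.
With the load, R_bot becomes R_bot‖R_L = 1074 Ω, so V = 21.0 × 1074/1404 = 16.1 V.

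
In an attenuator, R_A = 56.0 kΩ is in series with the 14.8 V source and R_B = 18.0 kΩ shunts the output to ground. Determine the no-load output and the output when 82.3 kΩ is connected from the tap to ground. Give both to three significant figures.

Unloaded: 3.60 V; loaded: 3.09 V

Open-circuit: V = 14.8 × 18.0/(56.0 + 18.0) = 3.60 V.
With the load, R_B becomes R_B‖R_L = 14.77 kΩ, so V = 14.8 × 14.77/70.77 = 3.09 V.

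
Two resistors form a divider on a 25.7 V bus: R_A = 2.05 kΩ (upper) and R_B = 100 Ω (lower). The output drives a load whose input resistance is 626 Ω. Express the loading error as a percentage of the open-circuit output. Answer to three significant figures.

Unloaded V = 25.7 × 100/2150 = 1.1953 V.
Loaded: R_B‖R_L = 86.23 Ω, giving V = 25.7 × 86.23/2136 = 1.0373 V.
Drop = (1.1953 − 1.0373) / 1.1953 = 13.2 %.

13.2 %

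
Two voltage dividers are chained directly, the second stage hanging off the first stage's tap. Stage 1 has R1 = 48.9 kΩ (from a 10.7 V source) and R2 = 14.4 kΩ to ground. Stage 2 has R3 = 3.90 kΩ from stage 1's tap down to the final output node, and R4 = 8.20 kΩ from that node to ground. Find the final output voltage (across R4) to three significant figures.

V_out ≈ 0.859 V

Stage 2 presents R3+R4 = 12.10 kΩ as a load on stage 1's tap.
Stage 1's lower leg becomes R2‖(R3+R4) = 6.575 kΩ, so V_mid = 10.7 × 6.575/55.48 = 1.268 V.
Stage 2 is itself unloaded: V_out = V_mid × R4/(R3+R4) = 1.268 × 8.20/12.10 = 0.859 V.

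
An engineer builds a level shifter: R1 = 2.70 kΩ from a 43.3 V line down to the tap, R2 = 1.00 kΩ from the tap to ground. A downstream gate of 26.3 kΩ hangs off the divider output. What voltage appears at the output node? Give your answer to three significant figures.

V_out ≈ 11.4 V

The load sits in parallel with R2: R2‖R_L = (1.00 × 26.3) / (1.00 + 26.3) = 0.9634 kΩ.
V_out = 43.3 × 0.9634 / (2.70 + 0.9634) = 43.3 × 0.9634/3.663 = 11.4 V.
(Unloaded it would have been 11.7 V.)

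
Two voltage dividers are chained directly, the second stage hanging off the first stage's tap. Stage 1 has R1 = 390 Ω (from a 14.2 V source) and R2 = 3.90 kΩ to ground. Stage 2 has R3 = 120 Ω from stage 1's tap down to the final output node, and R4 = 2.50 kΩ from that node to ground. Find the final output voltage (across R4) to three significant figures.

Stage 2 presents R3+R4 = 2620 Ω as a load on stage 1's tap.
Stage 1's lower leg becomes R2‖(R3+R4) = 1567 Ω, so V_mid = 14.2 × 1567/1957 = 11.37 V.
Stage 2 is itself unloaded: V_out = V_mid × R4/(R3+R4) = 11.37 × 2500/2620 = 10.8 V.

V_out ≈ 10.8 V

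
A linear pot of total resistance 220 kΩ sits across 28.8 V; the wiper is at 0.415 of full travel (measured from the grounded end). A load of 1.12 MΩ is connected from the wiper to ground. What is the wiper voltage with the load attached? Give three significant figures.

V ≈ 11.4 V

The wiper splits the pot into (1−α)R = 128.7 kΩ above and αR = 91.30 kΩ below.
Lower section ‖ load = 84.42 kΩ.
V_wiper = 28.8 × 84.42/(128.7 + 84.42) = 11.4 V.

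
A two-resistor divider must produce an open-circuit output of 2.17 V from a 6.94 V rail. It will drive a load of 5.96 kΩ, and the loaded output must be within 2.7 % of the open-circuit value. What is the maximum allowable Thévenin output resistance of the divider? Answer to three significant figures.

Loading drop = R_th/(R_th + R_L) ≤ 0.0270, so R_th ≤ R_L · ε/(1−ε) = 5.96 kΩ × 0.0270/0.9730 = 165 Ω.
(Any R1, R2 with R2/(R1+R2) = 0.313 and R1‖R2 ≤ 165 Ω will meet the spec.)

R_th ≤ 165 Ω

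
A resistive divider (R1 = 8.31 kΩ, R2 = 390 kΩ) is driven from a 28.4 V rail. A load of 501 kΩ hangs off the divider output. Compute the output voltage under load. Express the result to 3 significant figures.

The load sits in parallel with R2: R2‖R_L = (390 × 501) / (390 + 501) = 219.3 kΩ.
V_out = 28.4 × 219.3 / (8.31 + 219.3) = 28.4 × 219.3/227.6 = 27.4 V.

V_out ≈ 27.4 V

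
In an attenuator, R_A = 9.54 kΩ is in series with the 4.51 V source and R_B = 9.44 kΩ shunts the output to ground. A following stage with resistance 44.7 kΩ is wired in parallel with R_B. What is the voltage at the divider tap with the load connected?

V_out ≈ 2.03 V

The load sits in parallel with R_B: R_B‖R_L = (9.44 × 44.7) / (9.44 + 44.7) = 7.794 kΩ.
V_out = 4.51 × 7.794 / (9.54 + 7.794) = 4.51 × 7.794/17.33 = 2.03 V.
(Unloaded it would have been 2.24 V.)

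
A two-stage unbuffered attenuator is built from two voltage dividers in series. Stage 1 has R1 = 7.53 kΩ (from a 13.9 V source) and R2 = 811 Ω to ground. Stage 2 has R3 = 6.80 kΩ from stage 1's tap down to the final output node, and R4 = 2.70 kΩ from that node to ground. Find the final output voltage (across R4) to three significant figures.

Stage 2 presents R3+R4 = 9500 Ω as a load on stage 1's tap.
Stage 1's lower leg becomes R2‖(R3+R4) = 747.2 Ω, so V_mid = 13.9 × 747.2/8277 = 1.255 V.
Stage 2 is itself unloaded: V_out = V_mid × R4/(R3+R4) = 1.255 × 2700/9500 = 0.357 V.

V_out ≈ 0.357 V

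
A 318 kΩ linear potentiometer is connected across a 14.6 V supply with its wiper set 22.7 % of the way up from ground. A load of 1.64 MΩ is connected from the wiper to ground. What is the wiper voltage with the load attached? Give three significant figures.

The wiper splits the pot into (1−α)R = 245.8 kΩ above and αR = 72.19 kΩ below.
Lower section ‖ load = 69.14 kΩ.
V_wiper = 14.6 × 69.14/(245.8 + 69.14) = 3.21 V.

V ≈ 3.21 V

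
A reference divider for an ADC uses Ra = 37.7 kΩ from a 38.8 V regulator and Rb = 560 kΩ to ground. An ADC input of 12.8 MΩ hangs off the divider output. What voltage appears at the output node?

The load sits in parallel with Rb: Rb‖R_L = (560 × 12800) / (560 + 12800) = 536.5 kΩ.
V_out = 38.8 × 536.5 / (37.7 + 536.5) = 38.8 × 536.5/574.2 = 36.3 V.

V_out ≈ 36.3 V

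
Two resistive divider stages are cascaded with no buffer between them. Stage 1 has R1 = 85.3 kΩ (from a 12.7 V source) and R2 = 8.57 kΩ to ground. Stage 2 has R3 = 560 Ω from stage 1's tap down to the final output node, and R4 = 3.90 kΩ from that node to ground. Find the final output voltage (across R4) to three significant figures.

Stage 2 presents R3+R4 = 4460 Ω as a load on stage 1's tap.
Stage 1's lower leg becomes R2‖(R3+R4) = 2933 Ω, so V_mid = 12.7 × 2933/88230 = 0.4222 V.
Stage 2 is itself unloaded: V_out = V_mid × R4/(R3+R4) = 0.4222 × 3900/4460 = 0.369 V.

V_out ≈ 0.369 V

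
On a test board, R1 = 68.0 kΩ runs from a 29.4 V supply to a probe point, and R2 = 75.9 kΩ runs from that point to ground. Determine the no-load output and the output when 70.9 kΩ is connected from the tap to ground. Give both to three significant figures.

Unloaded: 15.5 V; loaded: 10.3 V

Open-circuit: V = 29.4 × 75.9/(68.0 + 75.9) = 15.5 V.
With the load, R2 becomes R2‖R_L = 36.66 kΩ, so V = 29.4 × 36.66/104.7 = 10.3 V.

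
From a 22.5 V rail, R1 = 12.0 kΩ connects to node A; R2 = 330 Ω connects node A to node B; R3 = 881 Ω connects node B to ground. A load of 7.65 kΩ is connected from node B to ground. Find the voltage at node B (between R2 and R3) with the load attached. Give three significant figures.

At node B, R3 is in parallel with the load: R3‖R_L = 790.0 Ω.
Below node A the resistance is R2 + (R3‖R_L) = 1120 Ω, so V_A = 22.5 × 1120/13120 = 1.921 V.
Then V_B = V_A × (R3‖R_L)/(R2 + R3‖R_L) = 1.921 × 790.0/1120 = 1.35 V.

V ≈ 1.35 V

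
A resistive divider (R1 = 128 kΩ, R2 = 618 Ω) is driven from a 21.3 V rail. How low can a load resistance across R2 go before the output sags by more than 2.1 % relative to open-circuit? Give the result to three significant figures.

R_L(min) ≈ 28.7 kΩ

Output resistance R_th = R1‖R2 = (128000 × 618)/128600 = 615.0 Ω.
The fractional drop is R_th/(R_th + R_L); requiring this ≤ 0.0210 gives R_L ≥ R_th(1/0.0210 − 1) = 615.0 × 46.62 = 28.7 kΩ.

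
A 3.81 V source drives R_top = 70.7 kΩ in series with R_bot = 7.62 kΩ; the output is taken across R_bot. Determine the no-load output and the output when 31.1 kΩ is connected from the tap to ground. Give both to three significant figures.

Unloaded: 0.371 V; loaded: 0.304 V

Open-circuit: V = 3.81 × 7.62/(70.7 + 7.62) = 0.371 V.
With the load, R_bot becomes R_bot‖R_L = 6.120 kΩ, so V = 3.81 × 6.120/76.82 = 0.304 V.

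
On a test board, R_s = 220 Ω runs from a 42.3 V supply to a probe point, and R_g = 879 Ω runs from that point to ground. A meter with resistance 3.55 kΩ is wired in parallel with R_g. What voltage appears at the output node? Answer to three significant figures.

V_out ≈ 32.2 V

The load sits in parallel with R_g: R_g‖R_L = (879 × 3550) / (879 + 3550) = 704.5 Ω.
V_out = 42.3 × 704.5 / (220 + 704.5) = 42.3 × 704.5/924.5 = 32.2 V.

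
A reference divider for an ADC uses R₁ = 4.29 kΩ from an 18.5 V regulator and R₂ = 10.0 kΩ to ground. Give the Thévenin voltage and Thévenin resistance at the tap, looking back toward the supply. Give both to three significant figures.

V_th = 12.9 V, R_th = 3.00 kΩ

V_th is the open-circuit tap voltage: 18.5 × 10.0/(4.29 + 10.0) = 12.9 V.
With the supply zeroed, R₁ and R₂ appear in parallel from the tap: R_th = R₁‖R₂ = (4.29 × 10.0)/14.29 = 3.00 kΩ.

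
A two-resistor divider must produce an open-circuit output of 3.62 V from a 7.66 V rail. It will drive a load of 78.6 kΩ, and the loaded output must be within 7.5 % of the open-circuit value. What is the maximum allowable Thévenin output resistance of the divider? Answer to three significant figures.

R_th ≤ 6.37 kΩ

Loading drop = R_th/(R_th + R_L) ≤ 0.0750, so R_th ≤ R_L · ε/(1−ε) = 78.6 kΩ × 0.0750/0.9250 = 6.37 kΩ.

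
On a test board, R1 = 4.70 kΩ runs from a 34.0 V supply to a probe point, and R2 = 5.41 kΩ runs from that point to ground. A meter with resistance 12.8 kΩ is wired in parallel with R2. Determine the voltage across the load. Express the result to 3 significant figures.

The load sits in parallel with R2: R2‖R_L = (5.41 × 12.8) / (5.41 + 12.8) = 3.803 kΩ.
V_out = 34.0 × 3.803 / (4.70 + 3.803) = 34.0 × 3.803/8.503 = 15.2 V.

V_out ≈ 15.2 V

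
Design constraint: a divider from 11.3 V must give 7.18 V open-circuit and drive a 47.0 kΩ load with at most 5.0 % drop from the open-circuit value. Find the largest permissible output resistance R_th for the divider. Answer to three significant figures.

Loading drop = R_th/(R_th + R_L) ≤ 0.0500, so R_th ≤ R_L · ε/(1−ε) = 47.0 kΩ × 0.0500/0.9500 = 2.47 kΩ.
(Any R1, R2 with R2/(R1+R2) = 0.635 and R1‖R2 ≤ 2.47 kΩ will meet the spec.)

R_th ≤ 2.47 kΩ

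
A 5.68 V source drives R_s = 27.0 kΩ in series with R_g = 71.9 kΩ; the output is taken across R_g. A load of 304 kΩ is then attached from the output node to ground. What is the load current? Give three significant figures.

R_g‖R_L = 58.15 kΩ; V_out = 5.68 × 58.15/85.15 = 3.879 V.
I_L = V_out / R_L = 3.879 / 304 kΩ = 0.0128 mA.

I_L ≈ 0.0128 mA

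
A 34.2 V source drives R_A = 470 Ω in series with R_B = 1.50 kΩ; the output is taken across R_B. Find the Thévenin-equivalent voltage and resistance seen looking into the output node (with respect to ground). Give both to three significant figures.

V_th is the open-circuit tap voltage: 34.2 × 1500/(470 + 1500) = 26.0 V.
With the supply zeroed, R_A and R_B appear in parallel from the tap: R_th = R_A‖R_B = (470 × 1500)/1970 = 358 Ω.

V_th = 26.0 V, R_th = 358 Ω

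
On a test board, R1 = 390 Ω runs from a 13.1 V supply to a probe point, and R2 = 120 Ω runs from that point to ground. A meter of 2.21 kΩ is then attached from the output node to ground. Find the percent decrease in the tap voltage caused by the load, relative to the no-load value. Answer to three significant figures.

The divider's output (Thévenin) resistance is R1‖R2 = 91.76 Ω.
Fractional drop under load = R_th/(R_th + R_L) = 91.76 / (91.76 + 2210) = 0.03987.
So the output falls by 3.99 %.

3.99 %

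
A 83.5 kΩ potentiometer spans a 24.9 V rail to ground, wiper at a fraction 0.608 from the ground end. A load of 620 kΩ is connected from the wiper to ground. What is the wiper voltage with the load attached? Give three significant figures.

The wiper splits the pot into (1−α)R = 32.73 kΩ above and αR = 50.77 kΩ below.
Lower section ‖ load = 46.93 kΩ.
V_wiper = 24.9 × 46.93/(32.73 + 46.93) = 14.7 V.

V ≈ 14.7 V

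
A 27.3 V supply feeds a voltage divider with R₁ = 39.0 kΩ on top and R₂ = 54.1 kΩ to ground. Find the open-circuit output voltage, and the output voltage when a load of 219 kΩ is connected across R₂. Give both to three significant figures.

Unloaded: 15.9 V; loaded: 14.4 V

Open-circuit: V = 27.3 × 54.1/(39.0 + 54.1) = 15.9 V.
With the load, R₂ becomes R₂‖R_L = 43.38 kΩ, so V = 27.3 × 43.38/82.38 = 14.4 V.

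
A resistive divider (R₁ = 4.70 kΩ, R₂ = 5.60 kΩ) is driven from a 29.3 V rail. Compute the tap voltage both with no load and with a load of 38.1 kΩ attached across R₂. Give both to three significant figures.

Unloaded: 15.9 V; loaded: 14.9 V

Open-circuit: V = 29.3 × 5.60/(4.70 + 5.60) = 15.9 V.
With the load, R₂ becomes R₂‖R_L = 4.882 kΩ, so V = 29.3 × 4.882/9.582 = 14.9 V.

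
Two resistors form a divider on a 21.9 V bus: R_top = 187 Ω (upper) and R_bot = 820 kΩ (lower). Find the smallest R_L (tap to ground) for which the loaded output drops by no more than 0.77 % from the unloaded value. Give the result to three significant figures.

Output resistance R_th = R_top‖R_bot = (187 × 820000)/820200 = 187.0 Ω.
The fractional drop is R_th/(R_th + R_L); requiring this ≤ 0.00770 gives R_L ≥ R_th(1/0.00770 − 1) = 187.0 × 128.9 = 24.1 kΩ.

R_L(min) ≈ 24.1 kΩ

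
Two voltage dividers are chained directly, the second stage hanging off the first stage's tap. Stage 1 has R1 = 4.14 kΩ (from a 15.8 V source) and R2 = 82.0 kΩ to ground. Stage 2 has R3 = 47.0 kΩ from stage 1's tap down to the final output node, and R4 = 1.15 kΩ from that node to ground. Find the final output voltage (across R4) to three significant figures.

Stage 2 presents R3+R4 = 48.15 kΩ as a load on stage 1's tap.
Stage 1's lower leg becomes R2‖(R3+R4) = 30.34 kΩ, so V_mid = 15.8 × 30.34/34.48 = 13.90 V.
Stage 2 is itself unloaded: V_out = V_mid × R4/(R3+R4) = 13.90 × 1.15/48.15 = 0.332 V.

V_out ≈ 0.332 V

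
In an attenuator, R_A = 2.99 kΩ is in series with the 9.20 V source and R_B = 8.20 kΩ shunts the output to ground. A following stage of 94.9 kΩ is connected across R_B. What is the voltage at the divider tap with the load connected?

The load sits in parallel with R_B: R_B‖R_L = (8.20 × 94.9) / (8.20 + 94.9) = 7.548 kΩ.
V_out = 9.20 × 7.548 / (2.99 + 7.548) = 9.20 × 7.548/10.54 = 6.59 V.
(Unloaded it would have been 6.74 V.)

V_out ≈ 6.59 V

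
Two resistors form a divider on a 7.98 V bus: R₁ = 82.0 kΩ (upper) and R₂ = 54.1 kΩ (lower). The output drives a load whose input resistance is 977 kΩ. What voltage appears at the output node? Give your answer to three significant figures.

V_out ≈ 3.07 V

The load sits in parallel with R₂: R₂‖R_L = (54.1 × 977) / (54.1 + 977) = 51.26 kΩ.
V_out = 7.98 × 51.26 / (82.0 + 51.26) = 7.98 × 51.26/133.3 = 3.07 V.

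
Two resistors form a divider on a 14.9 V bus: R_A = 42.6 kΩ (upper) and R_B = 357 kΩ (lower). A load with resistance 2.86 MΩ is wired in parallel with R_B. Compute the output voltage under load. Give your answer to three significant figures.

V_out ≈ 13.1 V

The load sits in parallel with R_B: R_B‖R_L = (357 × 2860) / (357 + 2860) = 317.4 kΩ.
V_out = 14.9 × 317.4 / (42.6 + 317.4) = 14.9 × 317.4/360.0 = 13.1 V.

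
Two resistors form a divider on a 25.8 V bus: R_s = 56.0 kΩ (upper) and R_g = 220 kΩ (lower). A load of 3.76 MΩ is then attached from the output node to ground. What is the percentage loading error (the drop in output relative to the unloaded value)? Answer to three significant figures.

1.17 %

The divider's output (Thévenin) resistance is R_s‖R_g = 44.64 kΩ.
Fractional drop under load = R_th/(R_th + R_L) = 44.64 / (44.64 + 3760) = 0.01173.
So the output falls by 1.17 %.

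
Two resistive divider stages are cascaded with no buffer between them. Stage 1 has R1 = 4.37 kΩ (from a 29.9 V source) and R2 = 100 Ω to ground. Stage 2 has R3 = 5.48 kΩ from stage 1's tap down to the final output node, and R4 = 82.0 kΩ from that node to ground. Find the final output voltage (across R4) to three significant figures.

Stage 2 presents R3+R4 = 87480 Ω as a load on stage 1's tap.
Stage 1's lower leg becomes R2‖(R3+R4) = 99.89 Ω, so V_mid = 29.9 × 99.89/4470 = 0.6682 V.
Stage 2 is itself unloaded: V_out = V_mid × R4/(R3+R4) = 0.6682 × 82000/87480 = 0.626 V.

V_out ≈ 0.626 V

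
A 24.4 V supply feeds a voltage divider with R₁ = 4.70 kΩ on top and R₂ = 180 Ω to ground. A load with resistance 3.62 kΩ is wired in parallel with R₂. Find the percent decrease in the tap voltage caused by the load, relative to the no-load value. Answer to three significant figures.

The divider's output (Thévenin) resistance is R₁‖R₂ = 173.4 Ω.
Fractional drop under load = R_th/(R_th + R_L) = 173.4 / (173.4 + 3620) = 0.04570.
So the output falls by 4.57 %.

4.57 %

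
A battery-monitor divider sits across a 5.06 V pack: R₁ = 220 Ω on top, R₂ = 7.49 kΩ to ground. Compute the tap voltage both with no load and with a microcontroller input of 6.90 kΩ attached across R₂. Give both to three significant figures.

Unloaded: 4.92 V; loaded: 4.77 V

Open-circuit: V = 5.06 × 7490/(220 + 7490) = 4.92 V.
With the load, R₂ becomes R₂‖R_L = 3591 Ω, so V = 5.06 × 3591/3811 = 4.77 V.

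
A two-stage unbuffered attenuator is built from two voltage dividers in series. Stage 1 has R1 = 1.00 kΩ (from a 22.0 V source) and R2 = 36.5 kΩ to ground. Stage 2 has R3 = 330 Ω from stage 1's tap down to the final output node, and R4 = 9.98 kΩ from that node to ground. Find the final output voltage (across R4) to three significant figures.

Stage 2 presents R3+R4 = 10310 Ω as a load on stage 1's tap.
Stage 1's lower leg becomes R2‖(R3+R4) = 8039 Ω, so V_mid = 22.0 × 8039/9039 = 19.57 V.
Stage 2 is itself unloaded: V_out = V_mid × R4/(R3+R4) = 19.57 × 9980/10310 = 18.9 V.

V_out ≈ 18.9 V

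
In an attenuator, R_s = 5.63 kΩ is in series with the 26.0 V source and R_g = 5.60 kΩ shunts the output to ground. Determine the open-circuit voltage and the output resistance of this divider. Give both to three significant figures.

V_th is the open-circuit tap voltage: 26.0 × 5.60/(5.63 + 5.60) = 13.0 V.
With the supply zeroed, R_s and R_g appear in parallel from the tap: R_th = R_s‖R_g = (5.63 × 5.60)/11.23 = 2.81 kΩ.

V_th = 13.0 V, R_th = 2.81 kΩ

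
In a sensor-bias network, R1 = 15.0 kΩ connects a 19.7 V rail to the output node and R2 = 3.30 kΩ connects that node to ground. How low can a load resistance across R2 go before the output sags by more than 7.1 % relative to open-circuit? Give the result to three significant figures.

Output resistance R_th = R1‖R2 = (15.0 × 3.30)/18.30 = 2.705 kΩ.
The fractional drop is R_th/(R_th + R_L); requiring this ≤ 0.0710 gives R_L ≥ R_th(1/0.0710 − 1) = 2.705 × 13.08 = 35.4 kΩ.

R_L(min) ≈ 35.4 kΩ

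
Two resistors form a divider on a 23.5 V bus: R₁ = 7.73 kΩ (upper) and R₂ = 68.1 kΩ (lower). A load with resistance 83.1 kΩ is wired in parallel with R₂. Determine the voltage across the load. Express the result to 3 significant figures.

The load sits in parallel with R₂: R₂‖R_L = (68.1 × 83.1) / (68.1 + 83.1) = 37.43 kΩ.
V_out = 23.5 × 37.43 / (7.73 + 37.43) = 23.5 × 37.43/45.16 = 19.5 V.

V_out ≈ 19.5 V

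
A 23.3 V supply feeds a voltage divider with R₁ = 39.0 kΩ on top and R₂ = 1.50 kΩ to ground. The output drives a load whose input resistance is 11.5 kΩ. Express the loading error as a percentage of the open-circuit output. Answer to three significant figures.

11.2 %

The divider's output (Thévenin) resistance is R₁‖R₂ = 1.444 kΩ.
Fractional drop under load = R_th/(R_th + R_L) = 1.444 / (1.444 + 11.5) = 0.1116.
So the output falls by 11.2 %.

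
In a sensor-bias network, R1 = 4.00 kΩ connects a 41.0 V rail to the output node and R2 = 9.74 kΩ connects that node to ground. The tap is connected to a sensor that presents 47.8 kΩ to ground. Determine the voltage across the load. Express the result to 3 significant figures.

The load sits in parallel with R2: R2‖R_L = (9.74 × 47.8) / (9.74 + 47.8) = 8.091 kΩ.
V_out = 41.0 × 8.091 / (4.00 + 8.091) = 41.0 × 8.091/12.09 = 27.4 V.
(Unloaded it would have been 29.1 V.)

V_out ≈ 27.4 V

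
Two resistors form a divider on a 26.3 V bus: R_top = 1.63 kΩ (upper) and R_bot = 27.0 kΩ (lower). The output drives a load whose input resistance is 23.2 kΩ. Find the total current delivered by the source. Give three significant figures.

R_bot‖R_L = 12.48 kΩ, so the source sees R_top + R_bot‖R_L = 14.11 kΩ.
I = 26.3 V / 14.11 kΩ = 1.86 mA.

I ≈ 1.86 mA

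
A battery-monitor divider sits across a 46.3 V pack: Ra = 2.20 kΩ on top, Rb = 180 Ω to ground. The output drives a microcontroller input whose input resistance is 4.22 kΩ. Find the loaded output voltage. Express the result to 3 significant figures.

The load sits in parallel with Rb: Rb‖R_L = (180 × 4220) / (180 + 4220) = 172.6 Ω.
V_out = 46.3 × 172.6 / (2200 + 172.6) = 46.3 × 172.6/2373 = 3.37 V.

V_out ≈ 3.37 V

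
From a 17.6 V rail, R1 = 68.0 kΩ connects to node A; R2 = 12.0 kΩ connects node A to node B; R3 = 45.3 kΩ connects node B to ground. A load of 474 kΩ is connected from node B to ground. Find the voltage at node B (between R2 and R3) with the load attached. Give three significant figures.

V ≈ 6.00 V

At node B, R3 is in parallel with the load: R3‖R_L = 41.35 kΩ.
Below node A the resistance is R2 + (R3‖R_L) = 53.35 kΩ, so V_A = 17.6 × 53.35/121.3 = 7.737 V.
Then V_B = V_A × (R3‖R_L)/(R2 + R3‖R_L) = 7.737 × 41.35/53.35 = 6.00 V.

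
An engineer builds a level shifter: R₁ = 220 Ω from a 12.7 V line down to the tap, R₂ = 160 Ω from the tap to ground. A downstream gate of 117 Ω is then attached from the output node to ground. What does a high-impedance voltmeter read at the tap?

V_out ≈ 2.98 V

The load sits in parallel with R₂: R₂‖R_L = (160 × 117) / (160 + 117) = 67.58 Ω.
V_out = 12.7 × 67.58 / (220 + 67.58) = 12.7 × 67.58/287.6 = 2.98 V.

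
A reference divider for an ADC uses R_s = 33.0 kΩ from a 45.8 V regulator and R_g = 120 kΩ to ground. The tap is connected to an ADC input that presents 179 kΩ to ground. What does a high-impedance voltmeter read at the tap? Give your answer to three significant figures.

V_out ≈ 31.4 V

The load sits in parallel with R_g: R_g‖R_L = (120 × 179) / (120 + 179) = 71.84 kΩ.
V_out = 45.8 × 71.84 / (33.0 + 71.84) = 45.8 × 71.84/104.8 = 31.4 V.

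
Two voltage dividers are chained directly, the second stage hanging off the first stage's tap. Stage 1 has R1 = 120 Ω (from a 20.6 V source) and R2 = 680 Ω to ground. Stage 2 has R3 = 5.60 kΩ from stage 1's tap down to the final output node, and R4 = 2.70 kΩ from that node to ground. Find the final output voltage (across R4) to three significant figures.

V_out ≈ 5.63 V

Stage 2 presents R3+R4 = 8300 Ω as a load on stage 1's tap.
Stage 1's lower leg becomes R2‖(R3+R4) = 628.5 Ω, so V_mid = 20.6 × 628.5/748.5 = 17.30 V.
Stage 2 is itself unloaded: V_out = V_mid × R4/(R3+R4) = 17.30 × 2700/8300 = 5.63 V.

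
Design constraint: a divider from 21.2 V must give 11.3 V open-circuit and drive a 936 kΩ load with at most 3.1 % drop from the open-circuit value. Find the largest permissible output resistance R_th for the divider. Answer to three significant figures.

R_th ≤ 29.9 kΩ

Loading drop = R_th/(R_th + R_L) ≤ 0.0310, so R_th ≤ R_L · ε/(1−ε) = 936 kΩ × 0.0310/0.9690 = 29.9 kΩ.
(Any R1, R2 with R2/(R1+R2) = 0.533 and R1‖R2 ≤ 29.9 kΩ will meet the spec.)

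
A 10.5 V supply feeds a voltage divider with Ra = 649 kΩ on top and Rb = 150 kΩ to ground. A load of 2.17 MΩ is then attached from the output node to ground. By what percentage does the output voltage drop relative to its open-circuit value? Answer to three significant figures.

5.32 %

The divider's output (Thévenin) resistance is Ra‖Rb = 121.8 kΩ.
Fractional drop under load = R_th/(R_th + R_L) = 121.8 / (121.8 + 2170) = 0.05316.
So the output falls by 5.32 %.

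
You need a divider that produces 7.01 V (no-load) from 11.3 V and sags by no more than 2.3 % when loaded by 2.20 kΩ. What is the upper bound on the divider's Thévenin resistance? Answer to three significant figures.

R_th ≤ 51.8 Ω

Loading drop = R_th/(R_th + R_L) ≤ 0.0230, so R_th ≤ R_L · ε/(1−ε) = 2.20 kΩ × 0.0230/0.9770 = 51.8 Ω.
(Any R1, R2 with R2/(R1+R2) = 0.620 and R1‖R2 ≤ 51.8 Ω will meet the spec.)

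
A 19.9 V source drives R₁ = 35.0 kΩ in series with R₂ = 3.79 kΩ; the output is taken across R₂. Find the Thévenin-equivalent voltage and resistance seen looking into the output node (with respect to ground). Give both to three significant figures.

V_th is the open-circuit tap voltage: 19.9 × 3.79/(35.0 + 3.79) = 1.94 V.
With the supply zeroed, R₁ and R₂ appear in parallel from the tap: R_th = R₁‖R₂ = (35.0 × 3.79)/38.79 = 3.42 kΩ.

V_th = 1.94 V, R_th = 3.42 kΩ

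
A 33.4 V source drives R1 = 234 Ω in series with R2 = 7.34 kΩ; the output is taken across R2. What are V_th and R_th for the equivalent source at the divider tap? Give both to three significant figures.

V_th is the open-circuit tap voltage: 33.4 × 7340/(234 + 7340) = 32.4 V.
With the supply zeroed, R1 and R2 appear in parallel from the tap: R_th = R1‖R2 = (234 × 7340)/7574 = 227 Ω.

V_th = 32.4 V, R_th = 227 Ω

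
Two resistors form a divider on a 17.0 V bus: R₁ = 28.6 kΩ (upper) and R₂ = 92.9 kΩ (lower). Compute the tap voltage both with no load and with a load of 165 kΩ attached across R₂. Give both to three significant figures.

Unloaded: 13.0 V; loaded: 11.5 V

Open-circuit: V = 17.0 × 92.9/(28.6 + 92.9) = 13.0 V.
With the load, R₂ becomes R₂‖R_L = 59.44 kΩ, so V = 17.0 × 59.44/88.04 = 11.5 V.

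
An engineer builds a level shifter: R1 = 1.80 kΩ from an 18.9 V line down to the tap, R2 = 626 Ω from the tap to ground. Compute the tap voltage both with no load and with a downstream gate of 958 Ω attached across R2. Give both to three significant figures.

Open-circuit: V = 18.9 × 626/(1800 + 626) = 4.88 V.
With the load, R2 becomes R2‖R_L = 378.6 Ω, so V = 18.9 × 378.6/2179 = 3.28 V.

Unloaded: 4.88 V; loaded: 3.28 V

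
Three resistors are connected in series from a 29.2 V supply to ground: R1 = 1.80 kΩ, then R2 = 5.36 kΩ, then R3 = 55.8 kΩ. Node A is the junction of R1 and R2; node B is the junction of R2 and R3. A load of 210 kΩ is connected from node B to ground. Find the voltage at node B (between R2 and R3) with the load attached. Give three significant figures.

V ≈ 25.1 V

At node B, R3 is in parallel with the load: R3‖R_L = 44.09 kΩ.
Below node A the resistance is R2 + (R3‖R_L) = 49.45 kΩ, so V_A = 29.2 × 49.45/51.25 = 28.17 V.
Then V_B = V_A × (R3‖R_L)/(R2 + R3‖R_L) = 28.17 × 44.09/49.45 = 25.1 V.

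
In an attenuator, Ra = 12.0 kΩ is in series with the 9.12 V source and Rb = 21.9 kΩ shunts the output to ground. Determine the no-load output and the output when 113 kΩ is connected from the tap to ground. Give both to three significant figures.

Open-circuit: V = 9.12 × 21.9/(12.0 + 21.9) = 5.89 V.
With the load, Rb becomes Rb‖R_L = 18.34 kΩ, so V = 9.12 × 18.34/30.34 = 5.51 V.

Unloaded: 5.89 V; loaded: 5.51 V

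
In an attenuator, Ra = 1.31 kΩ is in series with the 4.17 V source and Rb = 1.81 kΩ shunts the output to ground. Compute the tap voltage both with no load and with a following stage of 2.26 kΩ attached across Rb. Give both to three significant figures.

Unloaded: 2.42 V; loaded: 1.81 V

Open-circuit: V = 4.17 × 1.81/(1.31 + 1.81) = 2.42 V.
With the load, Rb becomes Rb‖R_L = 1.005 kΩ, so V = 4.17 × 1.005/2.315 = 1.81 V.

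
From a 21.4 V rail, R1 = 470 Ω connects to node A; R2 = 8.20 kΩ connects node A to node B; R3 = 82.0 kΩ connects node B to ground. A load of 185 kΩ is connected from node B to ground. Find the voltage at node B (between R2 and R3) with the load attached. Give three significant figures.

At node B, R3 is in parallel with the load: R3‖R_L = 56820 Ω.
Below node A the resistance is R2 + (R3‖R_L) = 65020 Ω, so V_A = 21.4 × 65020/65490 = 21.25 V.
Then V_B = V_A × (R3‖R_L)/(R2 + R3‖R_L) = 21.25 × 56820/65020 = 18.6 V.

V ≈ 18.6 V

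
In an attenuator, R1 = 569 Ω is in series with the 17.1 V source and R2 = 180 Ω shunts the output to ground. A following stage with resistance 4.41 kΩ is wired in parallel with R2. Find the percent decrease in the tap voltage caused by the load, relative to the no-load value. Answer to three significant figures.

3.01 %

The divider's output (Thévenin) resistance is R1‖R2 = 136.7 Ω.
Fractional drop under load = R_th/(R_th + R_L) = 136.7 / (136.7 + 4410) = 0.03007.
So the output falls by 3.01 %.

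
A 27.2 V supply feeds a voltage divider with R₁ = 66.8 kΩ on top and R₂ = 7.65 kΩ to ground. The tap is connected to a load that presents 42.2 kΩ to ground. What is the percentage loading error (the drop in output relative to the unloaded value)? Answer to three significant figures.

Unloaded V = 27.2 × 7.65/74.45 = 2.7949 V.
Loaded: R₂‖R_L = 6.476 kΩ, giving V = 27.2 × 6.476/73.28 = 2.4039 V.
Drop = (2.7949 − 2.4039) / 2.7949 = 14.0 %.

14.0 %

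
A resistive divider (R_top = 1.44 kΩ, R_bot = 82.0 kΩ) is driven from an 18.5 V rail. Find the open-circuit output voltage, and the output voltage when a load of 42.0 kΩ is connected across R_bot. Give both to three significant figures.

Unloaded: 18.2 V; loaded: 17.6 V

Open-circuit: V = 18.5 × 82.0/(1.44 + 82.0) = 18.2 V.
With the load, R_bot becomes R_bot‖R_L = 27.77 kΩ, so V = 18.5 × 27.77/29.21 = 17.6 V.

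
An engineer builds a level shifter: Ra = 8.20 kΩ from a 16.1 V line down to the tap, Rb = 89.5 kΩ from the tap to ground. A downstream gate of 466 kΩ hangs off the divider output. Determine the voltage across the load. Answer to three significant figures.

V_out ≈ 14.5 V

The load sits in parallel with Rb: Rb‖R_L = (89.5 × 466) / (89.5 + 466) = 75.08 kΩ.
V_out = 16.1 × 75.08 / (8.20 + 75.08) = 16.1 × 75.08/83.28 = 14.5 V.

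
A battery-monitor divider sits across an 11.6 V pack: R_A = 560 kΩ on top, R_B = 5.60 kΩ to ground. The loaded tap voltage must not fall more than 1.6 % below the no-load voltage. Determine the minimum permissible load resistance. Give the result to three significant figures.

R_L(min) ≈ 341 kΩ

Output resistance R_th = R_A‖R_B = (560 × 5.60)/565.6 = 5.545 kΩ.
The fractional drop is R_th/(R_th + R_L); requiring this ≤ 0.0160 gives R_L ≥ R_th(1/0.0160 − 1) = 5.545 × 61.50 = 341 kΩ.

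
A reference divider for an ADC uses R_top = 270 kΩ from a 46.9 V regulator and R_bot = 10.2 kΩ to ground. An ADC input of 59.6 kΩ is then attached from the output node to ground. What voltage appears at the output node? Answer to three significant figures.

V_out ≈ 1.47 V

The load sits in parallel with R_bot: R_bot‖R_L = (10.2 × 59.6) / (10.2 + 59.6) = 8.709 kΩ.
V_out = 46.9 × 8.709 / (270 + 8.709) = 46.9 × 8.709/278.7 = 1.47 V.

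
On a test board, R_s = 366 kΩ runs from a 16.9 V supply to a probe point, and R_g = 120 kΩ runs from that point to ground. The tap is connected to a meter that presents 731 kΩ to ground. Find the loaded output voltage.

The load sits in parallel with R_g: R_g‖R_L = (120 × 731) / (120 + 731) = 103.1 kΩ.
V_out = 16.9 × 103.1 / (366 + 103.1) = 16.9 × 103.1/469.1 = 3.71 V.
(Unloaded it would have been 4.17 V.)

V_out ≈ 3.71 V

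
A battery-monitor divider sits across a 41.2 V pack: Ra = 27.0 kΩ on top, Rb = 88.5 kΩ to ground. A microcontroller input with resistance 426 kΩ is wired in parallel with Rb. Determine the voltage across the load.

V_out ≈ 30.1 V

The load sits in parallel with Rb: Rb‖R_L = (88.5 × 426) / (88.5 + 426) = 73.28 kΩ.
V_out = 41.2 × 73.28 / (27.0 + 73.28) = 41.2 × 73.28/100.3 = 30.1 V.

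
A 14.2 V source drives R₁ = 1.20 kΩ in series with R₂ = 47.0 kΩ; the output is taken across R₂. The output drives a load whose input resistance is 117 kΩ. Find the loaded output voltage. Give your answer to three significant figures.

The load sits in parallel with R₂: R₂‖R_L = (47.0 × 117) / (47.0 + 117) = 33.53 kΩ.
V_out = 14.2 × 33.53 / (1.20 + 33.53) = 14.2 × 33.53/34.73 = 13.7 V.
(Unloaded it would have been 13.8 V.)

V_out ≈ 13.7 V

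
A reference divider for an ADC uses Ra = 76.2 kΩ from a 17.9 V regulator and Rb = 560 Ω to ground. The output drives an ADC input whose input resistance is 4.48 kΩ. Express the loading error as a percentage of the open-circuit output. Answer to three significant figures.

11.0 %

The divider's output (Thévenin) resistance is Ra‖Rb = 555.9 Ω.
Fractional drop under load = R_th/(R_th + R_L) = 555.9 / (555.9 + 4480) = 0.1104.
So the output falls by 11.0 %.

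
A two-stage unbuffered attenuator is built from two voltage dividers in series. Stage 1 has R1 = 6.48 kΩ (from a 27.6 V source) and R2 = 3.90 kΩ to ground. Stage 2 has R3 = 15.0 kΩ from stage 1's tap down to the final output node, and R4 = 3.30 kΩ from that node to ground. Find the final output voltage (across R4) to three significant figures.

Stage 2 presents R3+R4 = 18.30 kΩ as a load on stage 1's tap.
Stage 1's lower leg becomes R2‖(R3+R4) = 3.215 kΩ, so V_mid = 27.6 × 3.215/9.695 = 9.152 V.
Stage 2 is itself unloaded: V_out = V_mid × R4/(R3+R4) = 9.152 × 3.30/18.30 = 1.65 V.

V_out ≈ 1.65 V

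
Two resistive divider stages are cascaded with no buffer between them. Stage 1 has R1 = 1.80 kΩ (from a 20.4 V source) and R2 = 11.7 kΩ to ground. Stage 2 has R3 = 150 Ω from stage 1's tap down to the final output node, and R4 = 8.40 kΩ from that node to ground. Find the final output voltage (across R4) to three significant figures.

Stage 2 presents R3+R4 = 8550 Ω as a load on stage 1's tap.
Stage 1's lower leg becomes R2‖(R3+R4) = 4940 Ω, so V_mid = 20.4 × 4940/6740 = 14.95 V.
Stage 2 is itself unloaded: V_out = V_mid × R4/(R3+R4) = 14.95 × 8400/8550 = 14.7 V.

V_out ≈ 14.7 V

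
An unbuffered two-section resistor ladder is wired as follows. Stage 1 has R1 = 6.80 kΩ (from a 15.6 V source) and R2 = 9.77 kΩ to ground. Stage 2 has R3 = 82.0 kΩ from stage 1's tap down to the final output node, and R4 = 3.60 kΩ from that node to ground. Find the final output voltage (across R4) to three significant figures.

Stage 2 presents R3+R4 = 85.60 kΩ as a load on stage 1's tap.
Stage 1's lower leg becomes R2‖(R3+R4) = 8.769 kΩ, so V_mid = 15.6 × 8.769/15.57 = 8.787 V.
Stage 2 is itself unloaded: V_out = V_mid × R4/(R3+R4) = 8.787 × 3.60/85.60 = 0.370 V.

V_out ≈ 0.370 V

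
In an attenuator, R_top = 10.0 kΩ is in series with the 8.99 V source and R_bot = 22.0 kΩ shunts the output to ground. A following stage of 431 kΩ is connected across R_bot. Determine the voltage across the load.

The load sits in parallel with R_bot: R_bot‖R_L = (22.0 × 431) / (22.0 + 431) = 20.93 kΩ.
V_out = 8.99 × 20.93 / (10.0 + 20.93) = 8.99 × 20.93/30.93 = 6.08 V.

V_out ≈ 6.08 V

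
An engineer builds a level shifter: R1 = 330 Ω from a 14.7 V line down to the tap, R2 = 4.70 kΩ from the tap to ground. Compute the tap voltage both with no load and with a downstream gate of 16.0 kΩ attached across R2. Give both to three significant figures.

Unloaded: 13.7 V; loaded: 13.5 V

Open-circuit: V = 14.7 × 4700/(330 + 4700) = 13.7 V.
With the load, R2 becomes R2‖R_L = 3633 Ω, so V = 14.7 × 3633/3963 = 13.5 V.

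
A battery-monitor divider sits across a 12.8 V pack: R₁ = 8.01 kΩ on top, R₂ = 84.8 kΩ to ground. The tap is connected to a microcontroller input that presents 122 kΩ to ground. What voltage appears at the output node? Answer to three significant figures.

V_out ≈ 11.0 V

The load sits in parallel with R₂: R₂‖R_L = (84.8 × 122) / (84.8 + 122) = 50.03 kΩ.
V_out = 12.8 × 50.03 / (8.01 + 50.03) = 12.8 × 50.03/58.04 = 11.0 V.
(Unloaded it would have been 11.7 V.)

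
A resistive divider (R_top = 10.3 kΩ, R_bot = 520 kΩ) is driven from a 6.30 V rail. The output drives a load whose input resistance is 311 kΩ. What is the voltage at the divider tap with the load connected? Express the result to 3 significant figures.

The load sits in parallel with R_bot: R_bot‖R_L = (520 × 311) / (520 + 311) = 194.6 kΩ.
V_out = 6.30 × 194.6 / (10.3 + 194.6) = 6.30 × 194.6/204.9 = 5.98 V.

V_out ≈ 5.98 V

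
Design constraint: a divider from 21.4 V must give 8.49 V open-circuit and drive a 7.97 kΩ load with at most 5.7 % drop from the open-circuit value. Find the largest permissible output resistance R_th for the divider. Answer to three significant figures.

R_th ≤ 482 Ω

Loading drop = R_th/(R_th + R_L) ≤ 0.0570, so R_th ≤ R_L · ε/(1−ε) = 7.97 kΩ × 0.0570/0.9430 = 482 Ω.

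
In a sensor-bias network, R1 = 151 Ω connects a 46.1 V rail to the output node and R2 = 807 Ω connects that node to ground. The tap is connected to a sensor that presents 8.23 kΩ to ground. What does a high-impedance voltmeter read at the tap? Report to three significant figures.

The load sits in parallel with R2: R2‖R_L = (807 × 8230) / (807 + 8230) = 734.9 Ω.
V_out = 46.1 × 734.9 / (151 + 734.9) = 46.1 × 734.9/885.9 = 38.2 V.

V_out ≈ 38.2 V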